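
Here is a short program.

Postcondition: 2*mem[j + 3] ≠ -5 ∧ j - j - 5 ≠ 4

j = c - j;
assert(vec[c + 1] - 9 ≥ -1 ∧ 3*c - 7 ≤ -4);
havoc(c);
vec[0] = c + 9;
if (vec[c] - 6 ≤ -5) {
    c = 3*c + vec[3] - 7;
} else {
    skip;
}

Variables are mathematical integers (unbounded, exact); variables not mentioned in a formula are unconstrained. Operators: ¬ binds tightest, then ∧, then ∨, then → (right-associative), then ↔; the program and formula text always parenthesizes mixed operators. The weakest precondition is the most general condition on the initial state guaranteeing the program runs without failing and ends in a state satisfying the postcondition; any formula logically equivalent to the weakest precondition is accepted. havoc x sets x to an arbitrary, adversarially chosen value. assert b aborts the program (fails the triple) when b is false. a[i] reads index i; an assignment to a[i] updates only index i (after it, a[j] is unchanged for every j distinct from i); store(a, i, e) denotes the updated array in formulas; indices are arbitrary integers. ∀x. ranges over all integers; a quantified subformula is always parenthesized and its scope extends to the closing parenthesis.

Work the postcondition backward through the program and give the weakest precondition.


Working backward. After the program, the postcondition 2*mem[j + 3] ≠ -5 ∧ j - j - 5 ≠ 4 must hold; in canonical form it is 2*mem[j + 3] ≠ -5.
Then branch requires 2*mem[j + 3] ≠ -5; else branch requires 2*mem[j + 3] ≠ -5.
Before the if: (vec[c] ≤ 1 → 2*mem[j + 3] ≠ -5) ∧ ((¬(vec[c] ≤ 1)) → 2*mem[j + 3] ≠ -5)
Before vec[0] := c + 9: (store(vec, 0, c + 9)[c] ≤ 1 → 2*mem[j + 3] ≠ -5) ∧ ((¬(store(vec, 0, c + 9)[c] ≤ 1)) → 2*mem[j + 3] ≠ -5)
Before havoc c: ∀c_1. ((store(vec, 0, c_1 + 9)[c_1] ≤ 1 → 2*mem[j + 3] ≠ -5) ∧ ((¬(store(vec, 0, c_1 + 9)[c_1] ≤ 1)) → 2*mem[j + 3] ≠ -5))
Before assert vec[c + 1] - 9 ≥ -1 ∧ 3*c - 7 ≤ -4: vec[c + 1] ≥ 8 ∧ 3*c ≤ 3 ∧ (∀c_1. ((store(vec, 0, c_1 + 9)[c_1] ≤ 1 → 2*mem[j + 3] ≠ -5) ∧ ((¬(store(vec, 0, c_1 + 9)[c_1] ≤ 1)) → 2*mem[j + 3] ≠ -5)))
Before j := c - j: vec[c + 1] ≥ 8 ∧ 3*c ≤ 3 ∧ (∀c_1. ((store(vec, 0, c_1 + 9)[c_1] ≤ 1 → 2*mem[c - j + 3] ≠ -5) ∧ ((¬(store(vec, 0, c_1 + 9)[c_1] ≤ 1)) → 2*mem[c - j + 3] ≠ -5)))
Answer: WP = vec[c + 1] ≥ 8 ∧ 3*c ≤ 3 ∧ (∀c_1. ((store(vec, 0, c_1 + 9)[c_1] ≤ 1 → 2*mem[c - j + 3] ≠ -5) ∧ ((¬(store(vec, 0, c_1 + 9)[c_1] ≤ 1)) → 2*mem[c - j + 3] ≠ -5)))


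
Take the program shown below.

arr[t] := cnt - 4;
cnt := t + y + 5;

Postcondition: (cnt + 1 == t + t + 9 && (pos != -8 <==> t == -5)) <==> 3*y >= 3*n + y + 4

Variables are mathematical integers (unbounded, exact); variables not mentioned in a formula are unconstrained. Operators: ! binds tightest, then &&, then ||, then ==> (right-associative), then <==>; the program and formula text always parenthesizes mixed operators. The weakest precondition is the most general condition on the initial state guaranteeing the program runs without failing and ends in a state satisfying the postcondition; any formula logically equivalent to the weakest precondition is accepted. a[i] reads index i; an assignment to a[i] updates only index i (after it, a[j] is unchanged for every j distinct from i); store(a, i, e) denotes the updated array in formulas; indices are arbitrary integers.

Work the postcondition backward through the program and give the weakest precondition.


Working backward. After the program, the postcondition (cnt + 1 == t + t + 9 && (pos != -8 <==> t == -5)) <==> 3*y >= 3*n + y + 4 must hold; in canonical form it is (cnt == 2*t + 8 && (pos != -8 <==> t == -5)) <==> 2*y >= 3*n + 4.
Before cnt := t + y + 5: (y == t + 3 && (pos != -8 <==> t == -5)) <==> 2*y >= 3*n + 4
Before arr[t] := cnt - 4: (y == t + 3 && (pos != -8 <==> t == -5)) <==> 2*y >= 3*n + 4
Answer: WP = (y == t + 3 && (pos != -8 <==> t == -5)) <==> 2*y >= 3*n + 4


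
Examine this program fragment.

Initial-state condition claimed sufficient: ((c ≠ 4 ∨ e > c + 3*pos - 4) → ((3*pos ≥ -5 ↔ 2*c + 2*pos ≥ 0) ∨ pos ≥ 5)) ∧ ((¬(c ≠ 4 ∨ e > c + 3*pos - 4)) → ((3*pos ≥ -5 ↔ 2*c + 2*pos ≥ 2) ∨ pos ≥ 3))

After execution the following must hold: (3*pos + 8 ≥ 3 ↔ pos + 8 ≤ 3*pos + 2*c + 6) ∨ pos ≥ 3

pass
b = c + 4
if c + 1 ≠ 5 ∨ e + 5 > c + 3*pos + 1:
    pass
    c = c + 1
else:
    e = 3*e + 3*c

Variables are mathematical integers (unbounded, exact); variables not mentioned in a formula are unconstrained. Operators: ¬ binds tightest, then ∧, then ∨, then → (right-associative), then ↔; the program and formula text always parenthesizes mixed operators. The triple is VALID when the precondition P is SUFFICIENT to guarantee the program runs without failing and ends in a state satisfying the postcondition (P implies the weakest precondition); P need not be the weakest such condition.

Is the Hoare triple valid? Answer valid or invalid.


Working backward. After the program, the postcondition (3*pos + 8 ≥ 3 ↔ pos + 8 ≤ 3*pos + 2*c + 6) ∨ pos ≥ 3 must hold; in canonical form it is (3*pos ≥ -5 ↔ 2*c + 2*pos ≥ 2) ∨ pos ≥ 3.
Then branch requires (3*pos ≥ -5 ↔ 2*c + 2*pos ≥ 0) ∨ pos ≥ 3; else branch requires (3*pos ≥ -5 ↔ 2*c + 2*pos ≥ 2) ∨ pos ≥ 3.
Before the if: ((c ≠ 4 ∨ e > c + 3*pos - 4) → ((3*pos ≥ -5 ↔ 2*c + 2*pos ≥ 0) ∨ pos ≥ 3)) ∧ ((¬(c ≠ 4 ∨ e > c + 3*pos - 4)) → ((3*pos ≥ -5 ↔ 2*c + 2*pos ≥ 2) ∨ pos ≥ 3))
Before b := c + 4: ((c ≠ 4 ∨ e > c + 3*pos - 4) → ((3*pos ≥ -5 ↔ 2*c + 2*pos ≥ 0) ∨ pos ≥ 3)) ∧ ((¬(c ≠ 4 ∨ e > c + 3*pos - 4)) → ((3*pos ≥ -5 ↔ 2*c + 2*pos ≥ 2) ∨ pos ≥ 3))
Before skip: ((c ≠ 4 ∨ e > c + 3*pos - 4) → ((3*pos ≥ -5 ↔ 2*c + 2*pos ≥ 0) ∨ pos ≥ 3)) ∧ ((¬(c ≠ 4 ∨ e > c + 3*pos - 4)) → ((3*pos ≥ -5 ↔ 2*c + 2*pos ≥ 2) ∨ pos ≥ 3))
The weakest precondition is ((c ≠ 4 ∨ e > c + 3*pos - 4) → ((3*pos ≥ -5 ↔ 2*c + 2*pos ≥ 0) ∨ pos ≥ 3)) ∧ ((¬(c ≠ 4 ∨ e > c + 3*pos - 4)) → ((3*pos ≥ -5 ↔ 2*c + 2*pos ≥ 2) ∨ pos ≥ 3)).
Check whether ((c ≠ 4 ∨ e > c + 3*pos - 4) → ((3*pos ≥ -5 ↔ 2*c + 2*pos ≥ 0) ∨ pos ≥ 5)) ∧ ((¬(c ≠ 4 ∨ e > c + 3*pos - 4)) → ((3*pos ≥ -5 ↔ 2*c + 2*pos ≥ 2) ∨ pos ≥ 3)) implies it.
Every state satisfying the precondition satisfies the weakest precondition: the implication holds.
Answer: valid


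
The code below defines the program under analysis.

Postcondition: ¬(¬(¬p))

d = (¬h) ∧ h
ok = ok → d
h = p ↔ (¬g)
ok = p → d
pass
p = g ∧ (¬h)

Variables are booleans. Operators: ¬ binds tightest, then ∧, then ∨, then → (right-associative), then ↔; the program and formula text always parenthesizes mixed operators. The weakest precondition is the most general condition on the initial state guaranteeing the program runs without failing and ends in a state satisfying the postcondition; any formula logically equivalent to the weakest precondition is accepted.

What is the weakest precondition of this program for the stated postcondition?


Working backward. After the program, the postcondition ¬(¬(¬p)) must hold; in canonical form it is ¬p.
Before p := g ∧ (¬h): ¬(g ∧ (¬h))
Before skip: ¬(g ∧ (¬h))
Before ok := p → d: ¬(g ∧ (¬h))
Before h := p ↔ (¬g): ¬(g ∧ (¬(p ↔ (¬g))))
Before ok := ok → d: ¬(g ∧ (¬(p ↔ (¬g))))
Before d := (¬h) ∧ h: ¬(g ∧ (¬(p ↔ (¬g))))
Answer: WP = ¬(g ∧ (¬(p ↔ (¬g))))


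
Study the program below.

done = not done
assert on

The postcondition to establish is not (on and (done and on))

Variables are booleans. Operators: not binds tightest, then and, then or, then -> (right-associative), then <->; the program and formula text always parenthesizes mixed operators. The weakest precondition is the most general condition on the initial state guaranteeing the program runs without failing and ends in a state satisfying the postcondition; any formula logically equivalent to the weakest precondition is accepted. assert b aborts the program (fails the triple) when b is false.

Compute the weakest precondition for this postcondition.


Working backward. After the program, the postcondition not (on and (done and on)) must hold; in canonical form it is not (on and done).
Before assert on: on and (not (on and done))
Before done := not done: on and (not (on and (not done)))
Answer: WP = on and (not (on and (not done)))


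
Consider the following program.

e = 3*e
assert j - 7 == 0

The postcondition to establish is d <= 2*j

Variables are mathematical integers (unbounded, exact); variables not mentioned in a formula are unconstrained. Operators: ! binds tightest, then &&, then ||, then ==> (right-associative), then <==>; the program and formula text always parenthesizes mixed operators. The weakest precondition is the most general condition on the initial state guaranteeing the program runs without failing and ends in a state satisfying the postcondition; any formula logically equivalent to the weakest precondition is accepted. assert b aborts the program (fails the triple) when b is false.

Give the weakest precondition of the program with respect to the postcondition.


Working backward. After the program, d <= 2*j must hold.
Before assert j - 7 == 0: j == 7 && d <= 2*j
Before e := 3*e: j == 7 && d <= 2*j
Answer: WP = j == 7 && d <= 2*j


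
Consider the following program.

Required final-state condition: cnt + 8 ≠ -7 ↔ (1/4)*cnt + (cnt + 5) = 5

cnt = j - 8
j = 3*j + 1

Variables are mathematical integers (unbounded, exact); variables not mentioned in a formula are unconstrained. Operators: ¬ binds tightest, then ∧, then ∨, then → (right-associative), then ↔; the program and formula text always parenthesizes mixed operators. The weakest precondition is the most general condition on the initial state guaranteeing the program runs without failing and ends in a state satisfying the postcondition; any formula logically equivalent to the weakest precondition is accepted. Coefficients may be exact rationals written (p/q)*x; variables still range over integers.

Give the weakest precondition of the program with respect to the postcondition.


Working backward. After the program, the postcondition cnt + 8 ≠ -7 ↔ (1/4)*cnt + (cnt + 5) = 5 must hold; in canonical form it is cnt ≠ -15 ↔ (5/4)*cnt = 0.
Before j := 3*j + 1: cnt ≠ -15 ↔ (5/4)*cnt = 0
Before cnt := j - 8: j ≠ -7 ↔ (5/4)*j = 10
Answer: WP = j ≠ -7 ↔ (5/4)*j = 10


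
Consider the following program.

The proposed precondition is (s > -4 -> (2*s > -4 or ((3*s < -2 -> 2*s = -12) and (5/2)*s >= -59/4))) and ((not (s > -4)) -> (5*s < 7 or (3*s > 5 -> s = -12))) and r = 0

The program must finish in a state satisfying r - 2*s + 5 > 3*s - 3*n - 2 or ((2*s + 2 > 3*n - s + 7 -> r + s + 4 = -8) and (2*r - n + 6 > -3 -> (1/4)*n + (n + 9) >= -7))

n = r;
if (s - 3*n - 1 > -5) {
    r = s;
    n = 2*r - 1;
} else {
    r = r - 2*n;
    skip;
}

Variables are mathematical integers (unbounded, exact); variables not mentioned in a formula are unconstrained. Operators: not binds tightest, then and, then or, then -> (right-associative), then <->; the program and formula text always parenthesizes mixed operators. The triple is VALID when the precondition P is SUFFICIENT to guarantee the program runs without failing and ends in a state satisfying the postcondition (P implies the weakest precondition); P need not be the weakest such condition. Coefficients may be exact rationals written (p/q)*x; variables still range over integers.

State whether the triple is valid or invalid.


Working backward. After the program, the postcondition r - 2*s + 5 > 3*s - 3*n - 2 or ((2*s + 2 > 3*n - s + 7 -> r + s + 4 = -8) and (2*r - n + 6 > -3 -> (1/4)*n + (n + 9) >= -7)) must hold; in canonical form it is 3*n + r > 5*s - 7 or ((3*s > 3*n + 5 -> r + s = -12) and (2*r > n - 9 -> (5/4)*n >= -16)).
Then branch requires 2*s > -4 or ((3*s < -2 -> 2*s = -12) and (5/2)*s >= -59/4); else branch requires n + r > 5*s - 7 or ((3*s > 3*n + 5 -> r + s = 2*n - 12) and (2*r > 5*n - 9 -> (5/4)*n >= -16)).
Before the if: (s > 3*n - 4 -> (2*s > -4 or ((3*s < -2 -> 2*s = -12) and (5/2)*s >= -59/4))) and ((not (s > 3*n - 4)) -> (n + r > 5*s - 7 or ((3*s > 3*n + 5 -> r + s = 2*n - 12) and (2*r > 5*n - 9 -> (5/4)*n >= -16))))
Before n := r: (s > 3*r - 4 -> (2*s > -4 or ((3*s < -2 -> 2*s = -12) and (5/2)*s >= -59/4))) and ((not (s > 3*r - 4)) -> (2*r > 5*s - 7 or ((3*s > 3*r + 5 -> s = r - 12) and (3*r < 9 -> (5/4)*r >= -16))))
The weakest precondition is (s > 3*r - 4 -> (2*s > -4 or ((3*s < -2 -> 2*s = -12) and (5/2)*s >= -59/4))) and ((not (s > 3*r - 4)) -> (2*r > 5*s - 7 or ((3*s > 3*r + 5 -> s = r - 12) and (3*r < 9 -> (5/4)*r >= -16)))).
Check whether (s > -4 -> (2*s > -4 or ((3*s < -2 -> 2*s = -12) and (5/2)*s >= -59/4))) and ((not (s > -4)) -> (5*s < 7 or (3*s > 5 -> s = -12))) and r = 0 implies it.
Every state satisfying the precondition satisfies the weakest precondition: the implication holds.
Answer: valid


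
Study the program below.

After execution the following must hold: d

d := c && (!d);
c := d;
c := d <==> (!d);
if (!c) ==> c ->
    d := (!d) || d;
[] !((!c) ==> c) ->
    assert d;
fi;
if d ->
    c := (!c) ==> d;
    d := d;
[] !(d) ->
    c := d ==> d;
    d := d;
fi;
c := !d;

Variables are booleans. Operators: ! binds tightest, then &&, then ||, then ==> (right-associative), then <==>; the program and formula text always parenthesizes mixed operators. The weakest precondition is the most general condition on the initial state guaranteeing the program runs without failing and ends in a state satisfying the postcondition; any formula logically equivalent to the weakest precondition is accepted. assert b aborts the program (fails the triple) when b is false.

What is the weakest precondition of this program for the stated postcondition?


Working backward. After the program, d must hold.
Before c := !d: d
Then branch requires d; else branch requires d.
Before the if: (!d) ==> d
Then branch requires true; else branch requires d && ((!d) ==> d).
Before the if: (!((!c) ==> c)) ==> (d && ((!d) ==> d))
Before c := d <==> (!d): (!((!(d <==> (!d))) ==> (d <==> (!d)))) ==> (d && ((!d) ==> d))
Before c := d: (!((!(d <==> (!d))) ==> (d <==> (!d)))) ==> (d && ((!d) ==> d))
Before d := c && (!d): (!((!((c && (!d)) <==> (!(c && (!d))))) ==> ((c && (!d)) <==> (!(c && (!d)))))) ==> (c && (!d) && ((!(c && (!d))) ==> (c && (!d))))
Answer: WP = (!((!((c && (!d)) <==> (!(c && (!d))))) ==> ((c && (!d)) <==> (!(c && (!d)))))) ==> (c && (!d) && ((!(c && (!d))) ==> (c && (!d))))


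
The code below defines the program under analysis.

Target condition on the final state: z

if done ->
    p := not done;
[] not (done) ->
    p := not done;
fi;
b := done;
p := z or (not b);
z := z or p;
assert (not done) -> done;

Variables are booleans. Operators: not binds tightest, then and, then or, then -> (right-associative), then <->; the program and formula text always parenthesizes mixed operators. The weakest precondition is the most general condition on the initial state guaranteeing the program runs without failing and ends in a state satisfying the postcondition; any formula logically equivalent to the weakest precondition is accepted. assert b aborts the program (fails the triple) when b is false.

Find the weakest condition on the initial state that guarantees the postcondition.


Working backward. After the program, z must hold.
Before assert (not done) -> done: ((not done) -> done) and z
Before z := z or p: ((not done) -> done) and (z or p)
Before p := z or (not b): ((not done) -> done) and (z or (not b))
Before b := done: ((not done) -> done) and (z or (not done))
Then branch requires ((not done) -> done) and (z or (not done)); else branch requires ((not done) -> done) and (z or (not done)).
Before the if: (done -> (((not done) -> done) and (z or (not done)))) and ((not done) -> (((not done) -> done) and (z or (not done))))
Answer: WP = (done -> (((not done) -> done) and (z or (not done)))) and ((not done) -> (((not done) -> done) and (z or (not done))))


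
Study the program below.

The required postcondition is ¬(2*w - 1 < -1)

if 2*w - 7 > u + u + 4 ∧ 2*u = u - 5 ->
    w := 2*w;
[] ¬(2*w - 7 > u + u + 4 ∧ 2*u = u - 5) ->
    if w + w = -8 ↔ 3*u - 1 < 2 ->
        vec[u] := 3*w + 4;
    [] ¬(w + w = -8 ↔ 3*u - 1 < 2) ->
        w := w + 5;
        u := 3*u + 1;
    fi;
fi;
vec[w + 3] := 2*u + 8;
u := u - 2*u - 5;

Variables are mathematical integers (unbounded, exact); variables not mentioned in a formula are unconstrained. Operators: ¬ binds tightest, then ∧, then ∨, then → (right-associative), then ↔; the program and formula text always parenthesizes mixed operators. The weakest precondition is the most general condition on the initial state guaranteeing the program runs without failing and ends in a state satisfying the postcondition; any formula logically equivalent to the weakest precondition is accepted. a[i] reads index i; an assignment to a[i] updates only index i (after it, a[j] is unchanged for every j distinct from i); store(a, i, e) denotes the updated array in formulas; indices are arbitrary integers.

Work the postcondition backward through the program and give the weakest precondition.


Working backward. After the program, the postcondition ¬(2*w - 1 < -1) must hold; in canonical form it is ¬(2*w < 0).
Before u := u - 2*u - 5: ¬(2*w < 0)
Before vec[w + 3] := 2*u + 8: ¬(2*w < 0)
Then branch requires ¬(4*w < 0); else branch requires ((2*w = -8 ↔ 3*u < 3) → (¬(2*w < 0))) ∧ ((¬(2*w = -8 ↔ 3*u < 3)) → (¬(2*w < -10))).
Before the if: ((2*w > 2*u + 11 ∧ u = -5) → (¬(4*w < 0))) ∧ ((¬(2*w > 2*u + 11 ∧ u = -5)) → (((2*w = -8 ↔ 3*u < 3) → (¬(2*w < 0))) ∧ ((¬(2*w = -8 ↔ 3*u < 3)) → (¬(2*w < -10)))))
Answer: WP = ((2*w > 2*u + 11 ∧ u = -5) → (¬(4*w < 0))) ∧ ((¬(2*w > 2*u + 11 ∧ u = -5)) → (((2*w = -8 ↔ 3*u < 3) → (¬(2*w < 0))) ∧ ((¬(2*w = -8 ↔ 3*u < 3)) → (¬(2*w < -10)))))


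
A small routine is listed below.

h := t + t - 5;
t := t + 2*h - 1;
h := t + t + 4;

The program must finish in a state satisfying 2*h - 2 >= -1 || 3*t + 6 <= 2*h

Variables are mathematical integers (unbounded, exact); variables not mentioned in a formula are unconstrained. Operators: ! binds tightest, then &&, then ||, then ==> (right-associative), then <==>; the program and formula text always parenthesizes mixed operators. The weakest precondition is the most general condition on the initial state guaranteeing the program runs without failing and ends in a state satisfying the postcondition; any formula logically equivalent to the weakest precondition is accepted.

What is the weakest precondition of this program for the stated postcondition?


Working backward. After the program, the postcondition 2*h - 2 >= -1 || 3*t + 6 <= 2*h must hold; in canonical form it is 2*h >= 1 || 3*t <= 2*h - 6.
Before h := t + t + 4: 4*t >= -7 || t >= -2
Before t := t + 2*h - 1: 8*h + 4*t >= -3 || 2*h + t >= -1
Before h := t + t - 5: 20*t >= 37 || 5*t >= 9
Answer: WP = 20*t >= 37 || 5*t >= 9


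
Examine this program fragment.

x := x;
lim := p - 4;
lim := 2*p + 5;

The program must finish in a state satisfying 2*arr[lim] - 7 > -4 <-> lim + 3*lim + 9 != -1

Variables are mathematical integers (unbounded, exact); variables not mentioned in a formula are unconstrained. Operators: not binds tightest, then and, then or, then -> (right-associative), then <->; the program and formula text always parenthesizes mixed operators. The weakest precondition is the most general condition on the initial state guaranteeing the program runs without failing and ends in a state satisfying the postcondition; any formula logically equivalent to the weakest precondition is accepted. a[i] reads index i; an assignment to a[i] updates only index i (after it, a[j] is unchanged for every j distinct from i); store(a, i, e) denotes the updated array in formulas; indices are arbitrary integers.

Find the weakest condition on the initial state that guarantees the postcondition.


Working backward. After the program, the postcondition 2*arr[lim] - 7 > -4 <-> lim + 3*lim + 9 != -1 must hold; in canonical form it is 2*arr[lim] > 3 <-> 4*lim != -10.
Before lim := 2*p + 5: 2*arr[2*p + 5] > 3 <-> 8*p != -30
Before lim := p - 4: 2*arr[2*p + 5] > 3 <-> 8*p != -30
Before x := x: 2*arr[2*p + 5] > 3 <-> 8*p != -30
Answer: WP = 2*arr[2*p + 5] > 3 <-> 8*p != -30


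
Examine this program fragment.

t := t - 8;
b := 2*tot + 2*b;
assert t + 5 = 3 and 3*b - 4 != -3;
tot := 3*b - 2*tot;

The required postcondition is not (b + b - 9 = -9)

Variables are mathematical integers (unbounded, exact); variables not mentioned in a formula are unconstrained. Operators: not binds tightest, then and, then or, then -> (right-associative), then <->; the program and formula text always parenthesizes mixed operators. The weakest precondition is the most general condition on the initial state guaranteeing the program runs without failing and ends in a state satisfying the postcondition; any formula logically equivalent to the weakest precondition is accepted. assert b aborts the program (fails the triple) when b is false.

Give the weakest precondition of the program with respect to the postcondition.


Working backward. After the program, the postcondition not (b + b - 9 = -9) must hold; in canonical form it is not (2*b = 0).
Before tot := 3*b - 2*tot: not (2*b = 0)
Before assert t + 5 = 3 and 3*b - 4 != -3: t = -2 and 3*b != 1 and (not (2*b = 0))
Before b := 2*tot + 2*b: t = -2 and 6*b + 6*tot != 1 and (not (4*b + 4*tot = 0))
Before t := t - 8: t = 6 and 6*b + 6*tot != 1 and (not (4*b + 4*tot = 0))
Answer: WP = t = 6 and 6*b + 6*tot != 1 and (not (4*b + 4*tot = 0))


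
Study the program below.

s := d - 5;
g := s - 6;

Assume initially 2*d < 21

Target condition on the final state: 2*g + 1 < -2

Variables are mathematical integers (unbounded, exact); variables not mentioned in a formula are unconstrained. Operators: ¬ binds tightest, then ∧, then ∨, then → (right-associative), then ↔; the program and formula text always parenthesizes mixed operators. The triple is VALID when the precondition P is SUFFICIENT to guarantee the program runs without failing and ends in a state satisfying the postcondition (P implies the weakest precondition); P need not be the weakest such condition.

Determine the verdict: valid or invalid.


Working backward. After the program, the postcondition 2*g + 1 < -2 must hold; in canonical form it is 2*g < -3.
Before g := s - 6: 2*s < 9
Before s := d - 5: 2*d < 19
The weakest precondition is 2*d < 19.
Check whether 2*d < 21 implies it.
Countermodel: at the initial state d = 10, the precondition holds but the weakest precondition fails.
Answer: invalid


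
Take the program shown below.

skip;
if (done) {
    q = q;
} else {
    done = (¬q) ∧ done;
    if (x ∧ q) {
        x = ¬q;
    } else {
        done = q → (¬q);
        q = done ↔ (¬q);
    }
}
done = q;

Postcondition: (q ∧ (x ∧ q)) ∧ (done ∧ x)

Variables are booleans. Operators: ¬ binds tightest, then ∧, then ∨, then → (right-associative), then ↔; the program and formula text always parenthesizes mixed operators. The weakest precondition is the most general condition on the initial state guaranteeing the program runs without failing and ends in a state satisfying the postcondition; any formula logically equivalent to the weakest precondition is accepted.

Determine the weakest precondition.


Working backward. After the program, the postcondition (q ∧ (x ∧ q)) ∧ (done ∧ x) must hold; in canonical form it is q ∧ x ∧ done.
Before done := q: q ∧ x
Then branch requires q ∧ x; else branch requires (¬(x ∧ q)) ∧ ((¬(x ∧ q)) → (((q → (¬q)) ↔ (¬q)) ∧ x)).
Before the if: (done → (q ∧ x)) ∧ ((¬done) → ((¬(x ∧ q)) ∧ ((¬(x ∧ q)) → (((q → (¬q)) ↔ (¬q)) ∧ x))))
Before skip: (done → (q ∧ x)) ∧ ((¬done) → ((¬(x ∧ q)) ∧ ((¬(x ∧ q)) → (((q → (¬q)) ↔ (¬q)) ∧ x))))
Answer: WP = (done → (q ∧ x)) ∧ ((¬done) → ((¬(x ∧ q)) ∧ ((¬(x ∧ q)) → (((q → (¬q)) ↔ (¬q)) ∧ x))))


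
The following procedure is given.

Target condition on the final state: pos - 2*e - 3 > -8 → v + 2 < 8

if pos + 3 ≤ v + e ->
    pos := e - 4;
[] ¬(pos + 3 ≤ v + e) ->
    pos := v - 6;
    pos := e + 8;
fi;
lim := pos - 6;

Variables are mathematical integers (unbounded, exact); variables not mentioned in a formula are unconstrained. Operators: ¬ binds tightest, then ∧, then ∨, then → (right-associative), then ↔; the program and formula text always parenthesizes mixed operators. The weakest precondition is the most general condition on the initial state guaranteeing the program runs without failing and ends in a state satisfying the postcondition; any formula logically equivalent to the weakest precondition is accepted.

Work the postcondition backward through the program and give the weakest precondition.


Working backward. After the program, the postcondition pos - 2*e - 3 > -8 → v + 2 < 8 must hold; in canonical form it is pos > 2*e - 5 → v < 6.
Before lim := pos - 6: pos > 2*e - 5 → v < 6
Then branch requires e < 1 → v < 6; else branch requires e < 13 → v < 6.
Before the if: (pos ≤ e + v - 3 → (e < 1 → v < 6)) ∧ ((¬(pos ≤ e + v - 3)) → (e < 13 → v < 6))
Answer: WP = (pos ≤ e + v - 3 → (e < 1 → v < 6)) ∧ ((¬(pos ≤ e + v - 3)) → (e < 13 → v < 6))


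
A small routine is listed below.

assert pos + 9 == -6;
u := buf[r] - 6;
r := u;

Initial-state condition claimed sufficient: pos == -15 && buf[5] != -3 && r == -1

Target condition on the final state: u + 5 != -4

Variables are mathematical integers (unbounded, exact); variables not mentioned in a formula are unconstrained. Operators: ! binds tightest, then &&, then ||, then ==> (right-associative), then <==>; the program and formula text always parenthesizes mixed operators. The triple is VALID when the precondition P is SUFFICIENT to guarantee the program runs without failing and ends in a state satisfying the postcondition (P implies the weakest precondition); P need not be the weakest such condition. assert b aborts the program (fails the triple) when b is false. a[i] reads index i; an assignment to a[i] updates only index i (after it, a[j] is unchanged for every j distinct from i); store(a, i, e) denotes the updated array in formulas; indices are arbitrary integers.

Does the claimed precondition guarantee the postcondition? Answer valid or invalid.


Working backward. After the program, the postcondition u + 5 != -4 must hold; in canonical form it is u != -9.
Before r := u: u != -9
Before u := buf[r] - 6: buf[r] != -3
Before assert pos + 9 == -6: pos == -15 && buf[r] != -3
The weakest precondition is pos == -15 && buf[r] != -3.
Check whether pos == -15 && buf[5] != -3 && r == -1 implies it.
Countermodel: at the initial state buf = {[-1] = -3, [5] = 2, elsewhere -3}, pos = -15, r = -1, the precondition holds but the weakest precondition fails.
Answer: invalid


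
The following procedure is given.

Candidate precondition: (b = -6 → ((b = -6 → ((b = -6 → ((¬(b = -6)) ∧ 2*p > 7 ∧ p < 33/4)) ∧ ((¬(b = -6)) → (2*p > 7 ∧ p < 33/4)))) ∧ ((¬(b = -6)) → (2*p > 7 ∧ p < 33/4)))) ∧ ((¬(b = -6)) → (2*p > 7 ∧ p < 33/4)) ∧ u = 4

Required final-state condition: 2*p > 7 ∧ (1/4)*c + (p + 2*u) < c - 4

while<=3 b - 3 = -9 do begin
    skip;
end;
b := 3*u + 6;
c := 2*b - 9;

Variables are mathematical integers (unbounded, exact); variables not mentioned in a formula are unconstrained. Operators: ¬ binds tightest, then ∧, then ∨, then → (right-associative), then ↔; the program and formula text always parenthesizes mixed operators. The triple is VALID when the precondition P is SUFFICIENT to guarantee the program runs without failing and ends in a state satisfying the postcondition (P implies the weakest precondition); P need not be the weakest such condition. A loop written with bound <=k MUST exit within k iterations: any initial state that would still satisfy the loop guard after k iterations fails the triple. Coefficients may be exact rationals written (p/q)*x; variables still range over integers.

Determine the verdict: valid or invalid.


Working backward. After the program, the postcondition 2*p > 7 ∧ (1/4)*c + (p + 2*u) < c - 4 must hold; in canonical form it is 2*p > 7 ∧ p + 2*u < (3/4)*c - 4.
Before c := 2*b - 9: 2*p > 7 ∧ p + 2*u < (3/2)*b - 43/4
Before b := 3*u + 6: 2*p > 7 ∧ p < (5/2)*u - 7/4
Before the loop (bound <=3), unroll the exhaustion recursion (WP_0 = exit-now case; WP_j = one more guarded iteration, up to j = 3):
  WP_0: (¬(b = -6)) ∧ 2*p > 7 ∧ p < (5/2)*u - 7/4
  WP_1: (b = -6 → ((¬(b = -6)) ∧ 2*p > 7 ∧ p < (5/2)*u - 7/4)) ∧ ((¬(b = -6)) → (2*p > 7 ∧ p < (5/2)*u - 7/4))
  WP_2: (b = -6 → ((b = -6 → ((¬(b = -6)) ∧ 2*p > 7 ∧ p < (5/2)*u - 7/4)) ∧ ((¬(b = -6)) → (2*p > 7 ∧ p < (5/2)*u - 7/4)))) ∧ ((¬(b = -6)) → (2*p > 7 ∧ p < (5/2)*u - 7/4))
  WP_3: (b = -6 → ((b = -6 → ((b = -6 → ((¬(b = -6)) ∧ 2*p > 7 ∧ p < (5/2)*u - 7/4)) ∧ ((¬(b = -6)) → (2*p > 7 ∧ p < (5/2)*u - 7/4)))) ∧ ((¬(b = -6)) → (2*p > 7 ∧ p < (5/2)*u - 7/4)))) ∧ ((¬(b = -6)) → (2*p > 7 ∧ p < (5/2)*u - 7/4))
So before the loop: (b = -6 → ((b = -6 → ((b = -6 → ((¬(b = -6)) ∧ 2*p > 7 ∧ p < (5/2)*u - 7/4)) ∧ ((¬(b = -6)) → (2*p > 7 ∧ p < (5/2)*u - 7/4)))) ∧ ((¬(b = -6)) → (2*p > 7 ∧ p < (5/2)*u - 7/4)))) ∧ ((¬(b = -6)) → (2*p > 7 ∧ p < (5/2)*u - 7/4))
The weakest precondition is (b = -6 → ((b = -6 → ((b = -6 → ((¬(b = -6)) ∧ 2*p > 7 ∧ p < (5/2)*u - 7/4)) ∧ ((¬(b = -6)) → (2*p > 7 ∧ p < (5/2)*u - 7/4)))) ∧ ((¬(b = -6)) → (2*p > 7 ∧ p < (5/2)*u - 7/4)))) ∧ ((¬(b = -6)) → (2*p > 7 ∧ p < (5/2)*u - 7/4)).
Check whether (b = -6 → ((b = -6 → ((b = -6 → ((¬(b = -6)) ∧ 2*p > 7 ∧ p < 33/4)) ∧ ((¬(b = -6)) → (2*p > 7 ∧ p < 33/4)))) ∧ ((¬(b = -6)) → (2*p > 7 ∧ p < 33/4)))) ∧ ((¬(b = -6)) → (2*p > 7 ∧ p < 33/4)) ∧ u = 4 implies it.
Every state satisfying the precondition satisfies the weakest precondition: the implication holds.
Answer: valid


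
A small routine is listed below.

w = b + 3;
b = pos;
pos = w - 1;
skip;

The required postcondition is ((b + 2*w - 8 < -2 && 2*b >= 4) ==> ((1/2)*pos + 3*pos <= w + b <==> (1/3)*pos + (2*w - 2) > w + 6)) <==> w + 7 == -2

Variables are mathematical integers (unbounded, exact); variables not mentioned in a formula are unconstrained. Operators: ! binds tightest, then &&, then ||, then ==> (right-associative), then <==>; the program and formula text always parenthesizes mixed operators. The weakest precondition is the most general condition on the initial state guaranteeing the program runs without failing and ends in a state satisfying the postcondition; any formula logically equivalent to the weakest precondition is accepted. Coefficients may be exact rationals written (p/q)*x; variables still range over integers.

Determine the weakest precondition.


Working backward. After the program, the postcondition ((b + 2*w - 8 < -2 && 2*b >= 4) ==> ((1/2)*pos + 3*pos <= w + b <==> (1/3)*pos + (2*w - 2) > w + 6)) <==> w + 7 == -2 must hold; in canonical form it is ((b + 2*w < 6 && 2*b >= 4) ==> ((7/2)*pos <= b + w <==> (1/3)*pos + w > 8)) <==> w == -9.
Before skip: ((b + 2*w < 6 && 2*b >= 4) ==> ((7/2)*pos <= b + w <==> (1/3)*pos + w > 8)) <==> w == -9
Before pos := w - 1: ((b + 2*w < 6 && 2*b >= 4) ==> ((5/2)*w <= b + 7/2 <==> (4/3)*w > 25/3)) <==> w == -9
Before b := pos: ((pos + 2*w < 6 && 2*pos >= 4) ==> ((5/2)*w <= pos + 7/2 <==> (4/3)*w > 25/3)) <==> w == -9
Before w := b + 3: ((2*b + pos < 0 && 2*pos >= 4) ==> ((5/2)*b <= pos - 4 <==> (4/3)*b > 13/3)) <==> b == -12
Answer: WP = ((2*b + pos < 0 && 2*pos >= 4) ==> ((5/2)*b <= pos - 4 <==> (4/3)*b > 13/3)) <==> b == -12


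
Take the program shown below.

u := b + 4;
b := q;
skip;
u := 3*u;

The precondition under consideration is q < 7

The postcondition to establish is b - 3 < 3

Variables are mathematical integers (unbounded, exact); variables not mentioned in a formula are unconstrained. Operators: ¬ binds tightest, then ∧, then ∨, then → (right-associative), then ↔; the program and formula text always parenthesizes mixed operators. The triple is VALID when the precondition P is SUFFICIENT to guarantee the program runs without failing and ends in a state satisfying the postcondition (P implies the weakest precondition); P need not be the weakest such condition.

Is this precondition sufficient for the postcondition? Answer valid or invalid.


Working backward. After the program, the postcondition b - 3 < 3 must hold; in canonical form it is b < 6.
Before u := 3*u: b < 6
Before skip: b < 6
Before b := q: q < 6
Before u := b + 4: q < 6
The weakest precondition is q < 6.
Check whether q < 7 implies it.
Countermodel: at the initial state q = 6, the precondition holds but the weakest precondition fails.
Answer: invalid


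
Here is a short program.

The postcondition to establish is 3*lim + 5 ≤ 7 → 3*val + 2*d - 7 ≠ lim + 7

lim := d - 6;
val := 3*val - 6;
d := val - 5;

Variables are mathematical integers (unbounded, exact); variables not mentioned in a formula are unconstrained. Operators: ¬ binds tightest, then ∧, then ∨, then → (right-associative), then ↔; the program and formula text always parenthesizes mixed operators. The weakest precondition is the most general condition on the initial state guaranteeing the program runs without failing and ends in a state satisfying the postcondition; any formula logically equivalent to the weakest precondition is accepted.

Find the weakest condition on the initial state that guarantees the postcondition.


Working backward. After the program, the postcondition 3*lim + 5 ≤ 7 → 3*val + 2*d - 7 ≠ lim + 7 must hold; in canonical form it is 3*lim ≤ 2 → 2*d + 3*val ≠ lim + 14.
Before d := val - 5: 3*lim ≤ 2 → 5*val ≠ lim + 24
Before val := 3*val - 6: 3*lim ≤ 2 → 15*val ≠ lim + 54
Before lim := d - 6: 3*d ≤ 20 → 15*val ≠ d + 48
Answer: WP = 3*d ≤ 20 → 15*val ≠ d + 48


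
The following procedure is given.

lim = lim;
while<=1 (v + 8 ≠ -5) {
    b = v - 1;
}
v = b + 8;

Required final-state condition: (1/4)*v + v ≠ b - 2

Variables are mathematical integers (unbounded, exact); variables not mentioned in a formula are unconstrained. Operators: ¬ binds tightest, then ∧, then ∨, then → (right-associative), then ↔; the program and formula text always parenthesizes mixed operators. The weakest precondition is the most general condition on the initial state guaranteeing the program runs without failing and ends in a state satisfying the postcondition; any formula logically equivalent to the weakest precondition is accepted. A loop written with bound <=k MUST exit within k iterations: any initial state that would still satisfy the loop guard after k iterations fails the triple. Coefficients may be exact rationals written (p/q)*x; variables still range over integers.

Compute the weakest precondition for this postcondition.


Working backward. After the program, the postcondition (1/4)*v + v ≠ b - 2 must hold; in canonical form it is (5/4)*v ≠ b - 2.
Before v := b + 8: (1/4)*b ≠ -12
Before the loop (bound <=1), unroll the exhaustion recursion (WP_0 = exit-now case; WP_j = one more guarded iteration, up to j = 1):
  WP_0: (¬(v ≠ -13)) ∧ (1/4)*b ≠ -12
  WP_1: (v ≠ -13 → ((¬(v ≠ -13)) ∧ (1/4)*v ≠ -47/4)) ∧ ((¬(v ≠ -13)) → (1/4)*b ≠ -12)
So before the loop: (v ≠ -13 → ((¬(v ≠ -13)) ∧ (1/4)*v ≠ -47/4)) ∧ ((¬(v ≠ -13)) → (1/4)*b ≠ -12)
Before lim := lim: (v ≠ -13 → ((¬(v ≠ -13)) ∧ (1/4)*v ≠ -47/4)) ∧ ((¬(v ≠ -13)) → (1/4)*b ≠ -12)
Answer: WP = (v ≠ -13 → ((¬(v ≠ -13)) ∧ (1/4)*v ≠ -47/4)) ∧ ((¬(v ≠ -13)) → (1/4)*b ≠ -12)


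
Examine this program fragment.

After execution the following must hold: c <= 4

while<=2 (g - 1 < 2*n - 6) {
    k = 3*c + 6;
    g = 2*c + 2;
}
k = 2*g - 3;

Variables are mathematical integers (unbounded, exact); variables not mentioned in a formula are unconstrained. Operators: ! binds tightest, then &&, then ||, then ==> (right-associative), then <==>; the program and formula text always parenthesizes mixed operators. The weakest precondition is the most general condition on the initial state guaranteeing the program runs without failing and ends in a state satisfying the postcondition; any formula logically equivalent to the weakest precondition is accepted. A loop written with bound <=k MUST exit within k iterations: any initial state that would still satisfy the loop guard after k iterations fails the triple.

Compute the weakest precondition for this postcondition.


Working backward. After the program, c <= 4 must hold.
Before k := 2*g - 3: c <= 4
Before the loop (bound <=2), unroll the exhaustion recursion (WP_0 = exit-now case; WP_j = one more guarded iteration, up to j = 2):
  WP_0: (!(g < 2*n - 5)) && c <= 4
  WP_1: (g < 2*n - 5 ==> ((!(2*c < 2*n - 7)) && c <= 4)) && ((!(g < 2*n - 5)) ==> c <= 4)
  WP_2: (g < 2*n - 5 ==> ((2*c < 2*n - 7 ==> ((!(2*c < 2*n - 7)) && c <= 4)) && ((!(2*c < 2*n - 7)) ==> c <= 4))) && ((!(g < 2*n - 5)) ==> c <= 4)
So before the loop: (g < 2*n - 5 ==> ((2*c < 2*n - 7 ==> ((!(2*c < 2*n - 7)) && c <= 4)) && ((!(2*c < 2*n - 7)) ==> c <= 4))) && ((!(g < 2*n - 5)) ==> c <= 4)
Answer: WP = (g < 2*n - 5 ==> ((2*c < 2*n - 7 ==> ((!(2*c < 2*n - 7)) && c <= 4)) && ((!(2*c < 2*n - 7)) ==> c <= 4))) && ((!(g < 2*n - 5)) ==> c <= 4)


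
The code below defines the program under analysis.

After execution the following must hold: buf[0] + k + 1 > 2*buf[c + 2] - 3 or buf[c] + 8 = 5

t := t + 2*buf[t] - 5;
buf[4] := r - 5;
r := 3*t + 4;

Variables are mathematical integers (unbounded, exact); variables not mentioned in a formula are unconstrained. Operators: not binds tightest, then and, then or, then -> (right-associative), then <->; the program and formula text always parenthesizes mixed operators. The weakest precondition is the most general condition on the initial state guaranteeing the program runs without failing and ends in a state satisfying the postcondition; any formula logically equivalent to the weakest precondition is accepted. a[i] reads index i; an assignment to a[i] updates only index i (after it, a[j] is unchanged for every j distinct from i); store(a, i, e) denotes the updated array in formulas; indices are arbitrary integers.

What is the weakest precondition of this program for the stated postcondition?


Working backward. After the program, the postcondition buf[0] + k + 1 > 2*buf[c + 2] - 3 or buf[c] + 8 = 5 must hold; in canonical form it is buf[0] + k > 2*buf[c + 2] - 4 or buf[c] = -3.
Before r := 3*t + 4: buf[0] + k > 2*buf[c + 2] - 4 or buf[c] = -3
Before buf[4] := r - 5: buf[0] + k > 2*store(buf, 4, r - 5)[c + 2] - 4 or store(buf, 4, r - 5)[c] = -3
Before t := t + 2*buf[t] - 5: buf[0] + k > 2*store(buf, 4, r - 5)[c + 2] - 4 or store(buf, 4, r - 5)[c] = -3
Answer: WP = buf[0] + k > 2*store(buf, 4, r - 5)[c + 2] - 4 or store(buf, 4, r - 5)[c] = -3


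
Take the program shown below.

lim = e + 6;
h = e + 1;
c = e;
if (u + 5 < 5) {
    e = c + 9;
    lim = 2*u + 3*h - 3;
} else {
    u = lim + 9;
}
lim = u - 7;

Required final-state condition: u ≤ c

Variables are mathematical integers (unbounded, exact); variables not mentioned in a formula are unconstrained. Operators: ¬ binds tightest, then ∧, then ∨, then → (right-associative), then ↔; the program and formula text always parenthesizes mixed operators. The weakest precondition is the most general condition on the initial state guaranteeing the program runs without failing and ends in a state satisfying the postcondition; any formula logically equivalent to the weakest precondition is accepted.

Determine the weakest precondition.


Working backward. After the program, u ≤ c must hold.
Before lim := u - 7: u ≤ c
Then branch requires u ≤ c; else branch requires lim ≤ c - 9.
Before the if: (u < 0 → u ≤ c) ∧ ((¬(u < 0)) → lim ≤ c - 9)
Before c := e: (u < 0 → u ≤ e) ∧ ((¬(u < 0)) → lim ≤ e - 9)
Before h := e + 1: (u < 0 → u ≤ e) ∧ ((¬(u < 0)) → lim ≤ e - 9)
Before lim := e + 6: (u < 0 → u ≤ e) ∧ u < 0
Answer: WP = (u < 0 → u ≤ e) ∧ u < 0
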